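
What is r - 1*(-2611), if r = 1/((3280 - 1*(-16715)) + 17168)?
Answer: 97032594/37163 ≈ 2611.0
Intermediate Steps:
r = 1/37163 (r = 1/((3280 + 16715) + 17168) = 1/(19995 + 17168) = 1/37163 ≈ 2.6908e-5)
r - 1*(-2611) = 1/37163 - 1*(-2611) = 1/37163 + 2611 = 97032594/37163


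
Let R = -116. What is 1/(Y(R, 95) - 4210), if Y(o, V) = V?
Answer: -1/4115 ≈ -0.00024301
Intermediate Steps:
1/(Y(R, 95) - 4210) = 1/(95 - 4210) = 1/(-4115) = -1/4115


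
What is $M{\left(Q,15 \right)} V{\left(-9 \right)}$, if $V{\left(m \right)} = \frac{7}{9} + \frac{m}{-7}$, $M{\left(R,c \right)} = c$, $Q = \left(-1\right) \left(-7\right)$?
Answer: $\frac{650}{21} \approx 30.952$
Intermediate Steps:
$Q = 7$
$V{\left(m \right)} = \frac{7}{9} - \frac{m}{7}$ ($V{\left(m \right)} = 7 \cdot \frac{1}{9} + m \left(- \frac{1}{7}\right) = \frac{7}{9} - \frac{m}{7}$)
$M{\left(Q,15 \right)} V{\left(-9 \right)} = 15 \left(\frac{7}{9} - - \frac{9}{7}\right) = 15 \left(\frac{7}{9} + \frac{9}{7}\right) = 15 \cdot \frac{130}{63} = \frac{650}{21}$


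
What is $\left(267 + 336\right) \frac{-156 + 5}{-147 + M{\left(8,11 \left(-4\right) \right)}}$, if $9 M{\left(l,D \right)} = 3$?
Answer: $\frac{273159}{440} \approx 620.82$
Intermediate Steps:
$M{\left(l,D \right)} = \frac{1}{3}$ ($M{\left(l,D \right)} = \frac{1}{9} \cdot 3 = \frac{1}{3}$)
$\left(267 + 336\right) \frac{-156 + 5}{-147 + M{\left(8,11 \left(-4\right) \right)}} = \left(267 + 336\right) \frac{-156 + 5}{-147 + \frac{1}{3}} = 603 \left(- \frac{151}{- \frac{440}{3}}\right) = 603 \left(\left(-151\right) \left(- \frac{3}{440}\right)\right) = 603 \cdot \frac{453}{440} = \frac{273159}{440}$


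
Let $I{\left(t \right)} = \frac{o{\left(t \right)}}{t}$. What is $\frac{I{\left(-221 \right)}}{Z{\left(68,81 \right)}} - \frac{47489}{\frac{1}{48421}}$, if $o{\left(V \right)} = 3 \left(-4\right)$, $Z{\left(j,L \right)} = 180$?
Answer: $- \frac{7622726040734}{3315} \approx -2.2995 \cdot 10^{9}$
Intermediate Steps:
$o{\left(V \right)} = -12$
$I{\left(t \right)} = - \frac{12}{t}$
$\frac{I{\left(-221 \right)}}{Z{\left(68,81 \right)}} - \frac{47489}{\frac{1}{48421}} = \frac{\left(-12\right) \frac{1}{-221}}{180} - \frac{47489}{\frac{1}{48421}} = \left(-12\right) \left(- \frac{1}{221}\right) \frac{1}{180} - 47489 \frac{1}{\frac{1}{48421}} = \frac{12}{221} \cdot \frac{1}{180} - 2299464869 = \frac{1}{3315} - 2299464869 = - \frac{7622726040734}{3315}$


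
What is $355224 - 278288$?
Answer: $76936$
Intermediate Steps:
$355224 - 278288 = 76936$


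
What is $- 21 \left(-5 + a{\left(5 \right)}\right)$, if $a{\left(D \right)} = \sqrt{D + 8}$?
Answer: $105 - 21 \sqrt{13} \approx 29.283$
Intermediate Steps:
$a{\left(D \right)} = \sqrt{8 + D}$
$- 21 \left(-5 + a{\left(5 \right)}\right) = - 21 \left(-5 + \sqrt{8 + 5}\right) = - 21 \left(-5 + \sqrt{13}\right) = 105 - 21 \sqrt{13}$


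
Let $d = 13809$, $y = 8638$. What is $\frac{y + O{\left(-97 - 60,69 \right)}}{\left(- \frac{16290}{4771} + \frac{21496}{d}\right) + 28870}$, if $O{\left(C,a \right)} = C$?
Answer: $\frac{558751509459}{1901912283736} \approx 0.29378$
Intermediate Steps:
$\frac{y + O{\left(-97 - 60,69 \right)}}{\left(- \frac{16290}{4771} + \frac{21496}{d}\right) + 28870} = \frac{8638 - 157}{\left(- \frac{16290}{4771} + \frac{21496}{13809}\right) + 28870} = \frac{8481}{- \frac{122391194}{65882739} + 28870} = \frac{8481}{\frac{1901912283736}{65882739}} = 8481 \cdot \frac{65882739}{1901912283736} = \frac{558751509459}{1901912283736}$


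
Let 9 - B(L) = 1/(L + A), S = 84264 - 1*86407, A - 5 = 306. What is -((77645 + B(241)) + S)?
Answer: -41682071/552 ≈ -75511.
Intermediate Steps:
A = 311 (A = 5 + 306 = 311)
S = -2143 (S = 84264 - 86407 = -2143)
B(L) = 9 - 1/(311 + L) (B(L) = 9 - 1/(L + 311) = 9 - 1/(311 + L))
-((77645 + B(241)) + S) = -((77645 + (2798 + 9*241)/(311 + 241)) - 2143) = -((77645 + (2798 + 2169)/552) - 2143) = -((77645 + (1/552)*4967) - 2143) = -((77645 + 4967/552) - 2143) = -(42865007/552 - 2143) = -1*41682071/552 = -41682071/552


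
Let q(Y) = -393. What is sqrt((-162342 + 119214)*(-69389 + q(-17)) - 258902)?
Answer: sqrt(3009299194) ≈ 54857.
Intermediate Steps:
sqrt((-162342 + 119214)*(-69389 + q(-17)) - 258902) = sqrt((-162342 + 119214)*(-69389 - 393) - 258902) = sqrt(-43128*(-69782) - 258902) = sqrt(3009558096 - 258902) = sqrt(3009299194)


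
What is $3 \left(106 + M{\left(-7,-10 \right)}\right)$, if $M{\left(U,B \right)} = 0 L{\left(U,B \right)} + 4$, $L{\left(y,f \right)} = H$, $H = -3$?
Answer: $330$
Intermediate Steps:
$L{\left(y,f \right)} = -3$
$M{\left(U,B \right)} = 4$ ($M{\left(U,B \right)} = 0 \left(-3\right) + 4 = 0 + 4 = 4$)
$3 \left(106 + M{\left(-7,-10 \right)}\right) = 3 \left(106 + 4\right) = 3 \cdot 110 = 330$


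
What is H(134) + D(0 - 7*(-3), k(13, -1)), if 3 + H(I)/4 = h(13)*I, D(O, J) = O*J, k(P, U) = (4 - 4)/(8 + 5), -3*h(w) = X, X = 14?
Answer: -7540/3 ≈ -2513.3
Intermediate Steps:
h(w) = -14/3 (h(w) = -⅓*14 = -14/3)
k(P, U) = 0 (k(P, U) = 0/13 = 0*(1/13) = 0)
D(O, J) = J*O
H(I) = -12 - 56*I/3 (H(I) = -12 + 4*(-14*I/3) = -12 - 56*I/3)
H(134) + D(0 - 7*(-3), k(13, -1)) = (-12 - 56/3*134) + 0*(0 - 7*(-3)) = (-12 - 7504/3) + 0*(0 + 21) = -7540/3 + 0*21 = -7540/3 + 0 = -7540/3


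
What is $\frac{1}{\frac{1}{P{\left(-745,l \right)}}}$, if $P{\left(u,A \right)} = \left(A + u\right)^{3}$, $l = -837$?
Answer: $-3959309368$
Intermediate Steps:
$\frac{1}{\frac{1}{P{\left(-745,l \right)}}} = \frac{1}{\frac{1}{\left(-837 - 745\right)^{3}}} = \frac{1}{\frac{1}{\left(-1582\right)^{3}}} = \frac{1}{\frac{1}{-3959309368}} = \frac{1}{- \frac{1}{3959309368}} = -3959309368$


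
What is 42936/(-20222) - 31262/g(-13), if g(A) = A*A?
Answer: -319718174/1708759 ≈ -187.11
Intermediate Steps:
g(A) = A²
42936/(-20222) - 31262/g(-13) = 42936/(-20222) - 31262/((-13)²) = 42936*(-1/20222) - 31262/169 = -21468/10111 - 31262*1/169 = -21468/10111 - 31262/169 = -319718174/1708759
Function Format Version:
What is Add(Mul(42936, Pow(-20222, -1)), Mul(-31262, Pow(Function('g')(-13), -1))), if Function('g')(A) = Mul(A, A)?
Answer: Rational(-319718174, 1708759) ≈ -187.11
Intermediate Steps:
Function('g')(A) = Pow(A, 2)
Add(Mul(42936, Pow(-20222, -1)), Mul(-31262, Pow(Function('g')(-13), -1))) = Add(Mul(42936, Pow(-20222, -1)), Mul(-31262, Pow(Pow(-13, 2), -1))) = Add(Mul(42936, Rational(-1, 20222)), Mul(-31262, Pow(169, -1))) = Add(Rational(-21468, 10111), Mul(-31262, Rational(1, 169))) = Add(Rational(-21468, 10111), Rational(-31262, 169)) = Rational(-319718174, 1708759)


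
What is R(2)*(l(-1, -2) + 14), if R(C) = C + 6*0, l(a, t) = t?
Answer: 24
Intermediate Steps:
R(C) = C (R(C) = C + 0 = C)
R(2)*(l(-1, -2) + 14) = 2*(-2 + 14) = 2*12 = 24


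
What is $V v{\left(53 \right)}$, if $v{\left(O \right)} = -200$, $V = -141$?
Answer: $28200$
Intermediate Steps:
$V v{\left(53 \right)} = \left(-141\right) \left(-200\right) = 28200$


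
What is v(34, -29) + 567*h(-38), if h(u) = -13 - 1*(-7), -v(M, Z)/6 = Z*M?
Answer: 2514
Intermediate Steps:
v(M, Z) = -6*M*Z (v(M, Z) = -6*Z*M = -6*M*Z)
h(u) = -6 (h(u) = -13 + 7 = -6)
v(34, -29) + 567*h(-38) = -6*34*(-29) + 567*(-6) = 5916 - 3402 = 2514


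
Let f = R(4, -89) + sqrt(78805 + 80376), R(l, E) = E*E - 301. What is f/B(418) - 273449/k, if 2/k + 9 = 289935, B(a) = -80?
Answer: -158559949929/4 - sqrt(159181)/80 ≈ -3.9640e+10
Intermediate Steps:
R(l, E) = -301 + E**2 (R(l, E) = E**2 - 301 = -301 + E**2)
k = 1/144963 (k = 2/(-9 + 289935) = 2/289926 = 2*(1/289926) = 1/144963 ≈ 6.8983e-6)
f = 7620 + sqrt(159181) (f = (-301 + (-89)**2) + sqrt(78805 + 80376) = (-301 + 7921) + sqrt(159181) = 7620 + sqrt(159181) ≈ 8019.0)
f/B(418) - 273449/k = (7620 + sqrt(159181))/(-80) - 273449/1/144963 = (7620 + sqrt(159181))*(-1/80) - 273449*144963 = (-381/4 - sqrt(159181)/80) - 39639987387 = -158559949929/4 - sqrt(159181)/80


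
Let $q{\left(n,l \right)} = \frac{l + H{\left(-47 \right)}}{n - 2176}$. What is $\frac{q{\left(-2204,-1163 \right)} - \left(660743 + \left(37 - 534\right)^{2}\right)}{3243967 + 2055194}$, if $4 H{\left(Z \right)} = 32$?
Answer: $- \frac{265063507}{1547355012} \approx -0.1713$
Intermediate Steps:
$H{\left(Z \right)} = 8$ ($H{\left(Z \right)} = \frac{1}{4} \cdot 32 = 8$)
$q{\left(n,l \right)} = \frac{8 + l}{-2176 + n}$ ($q{\left(n,l \right)} = \frac{l + 8}{n - 2176} = \frac{8 + l}{-2176 + n}$)
$\frac{q{\left(-2204,-1163 \right)} - \left(660743 + \left(37 - 534\right)^{2}\right)}{3243967 + 2055194} = \frac{\frac{8 - 1163}{-2176 - 2204} - \left(660743 + \left(37 - 534\right)^{2}\right)}{3243967 + 2055194} = \frac{\frac{1}{-4380} \left(-1155\right) - 907752}{5299161} = \left(\left(- \frac{1}{4380}\right) \left(-1155\right) - 907752\right) \frac{1}{5299161} = \left(\frac{77}{292} - 907752\right) \frac{1}{5299161} = \left(- \frac{265063507}{292}\right) \frac{1}{5299161} = - \frac{265063507}{1547355012}$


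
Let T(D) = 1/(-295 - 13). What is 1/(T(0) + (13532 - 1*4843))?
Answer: 308/2676211 ≈ 0.00011509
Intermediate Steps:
T(D) = -1/308 (T(D) = 1/(-308) = -1/308)
1/(T(0) + (13532 - 1*4843)) = 1/(-1/308 + (13532 - 1*4843)) = 1/(-1/308 + (13532 - 4843)) = 1/(-1/308 + 8689) = 1/(2676211/308) = 308/2676211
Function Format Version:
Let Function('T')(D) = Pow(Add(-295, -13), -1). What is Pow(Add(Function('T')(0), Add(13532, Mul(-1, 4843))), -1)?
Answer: Rational(308, 2676211) ≈ 0.00011509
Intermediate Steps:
Function('T')(D) = Rational(-1, 308) (Function('T')(D) = Pow(-308, -1) = Rational(-1, 308))
Pow(Add(Function('T')(0), Add(13532, Mul(-1, 4843))), -1) = Pow(Add(Rational(-1, 308), Add(13532, Mul(-1, 4843))), -1) = Pow(Add(Rational(-1, 308), Add(13532, -4843)), -1) = Pow(Add(Rational(-1, 308), 8689), -1) = Pow(Rational(2676211, 308), -1) = Rational(308, 2676211)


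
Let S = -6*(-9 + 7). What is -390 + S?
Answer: -378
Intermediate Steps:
S = 12 (S = -6*(-2) = 12)
-390 + S = -390 + 12 = -378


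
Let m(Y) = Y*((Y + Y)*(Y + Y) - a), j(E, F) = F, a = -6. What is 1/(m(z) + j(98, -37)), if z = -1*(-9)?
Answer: 1/2933 ≈ 0.00034095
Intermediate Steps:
z = 9
m(Y) = Y*(6 + 4*Y**2) (m(Y) = Y*((Y + Y)*(Y + Y) - 1*(-6)) = Y*((2*Y)*(2*Y) + 6) = Y*(4*Y**2 + 6) = Y*(6 + 4*Y**2))
1/(m(z) + j(98, -37)) = 1/((4*9**3 + 6*9) - 37) = 1/((4*729 + 54) - 37) = 1/((2916 + 54) - 37) = 1/(2970 - 37) = 1/2933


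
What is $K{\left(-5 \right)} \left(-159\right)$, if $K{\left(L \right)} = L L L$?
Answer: $19875$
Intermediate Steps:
$K{\left(L \right)} = L^{3}$ ($K{\left(L \right)} = L^{2} L = L^{3}$)
$K{\left(-5 \right)} \left(-159\right) = \left(-5\right)^{3} \left(-159\right) = \left(-125\right) \left(-159\right) = 19875$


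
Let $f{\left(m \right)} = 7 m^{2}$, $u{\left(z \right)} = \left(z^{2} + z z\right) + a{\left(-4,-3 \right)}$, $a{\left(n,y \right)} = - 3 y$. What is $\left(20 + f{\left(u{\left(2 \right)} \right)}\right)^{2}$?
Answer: $4173849$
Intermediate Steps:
$u{\left(z \right)} = 9 + 2 z^{2}$ ($u{\left(z \right)} = \left(z^{2} + z z\right) - -9 = \left(z^{2} + z^{2}\right) + 9 = 2 z^{2} + 9 = 9 + 2 z^{2}$)
$\left(20 + f{\left(u{\left(2 \right)} \right)}\right)^{2} = \left(20 + 7 \left(9 + 2 \cdot 2^{2}\right)^{2}\right)^{2} = \left(20 + 7 \left(9 + 2 \cdot 4\right)^{2}\right)^{2} = \left(20 + 7 \left(9 + 8\right)^{2}\right)^{2} = \left(20 + 7 \cdot 17^{2}\right)^{2} = \left(20 + 7 \cdot 289\right)^{2} = \left(20 + 2023\right)^{2} = 2043^{2} = 4173849$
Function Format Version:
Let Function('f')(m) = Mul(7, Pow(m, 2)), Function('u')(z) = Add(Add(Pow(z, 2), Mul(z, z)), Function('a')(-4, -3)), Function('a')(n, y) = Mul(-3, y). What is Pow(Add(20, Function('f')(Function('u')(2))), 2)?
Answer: 4173849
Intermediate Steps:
Function('u')(z) = Add(9, Mul(2, Pow(z, 2))) (Function('u')(z) = Add(Add(Pow(z, 2), Mul(z, z)), Mul(-3, -3)) = Add(Add(Pow(z, 2), Pow(z, 2)), 9) = Add(Mul(2, Pow(z, 2)), 9) = Add(9, Mul(2, Pow(z, 2))))
Pow(Add(20, Function('f')(Function('u')(2))), 2) = Pow(Add(20, Mul(7, Pow(Add(9, Mul(2, Pow(2, 2))), 2))), 2) = Pow(Add(20, Mul(7, Pow(Add(9, Mul(2, 4)), 2))), 2) = Pow(Add(20, Mul(7, Pow(Add(9, 8), 2))), 2) = Pow(Add(20, Mul(7, Pow(17, 2))), 2) = Pow(Add(20, Mul(7, 289)), 2) = Pow(Add(20, 2023), 2) = Pow(2043, 2) = 4173849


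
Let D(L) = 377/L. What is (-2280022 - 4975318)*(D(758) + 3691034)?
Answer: -10149510177202830/379 ≈ -2.6780e+13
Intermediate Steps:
(-2280022 - 4975318)*(D(758) + 3691034) = (-2280022 - 4975318)*(377/758 + 3691034) = -7255340*(377*(1/758) + 3691034) = -7255340*(377/758 + 3691034) = -7255340*2797804149/758 = -10149510177202830/379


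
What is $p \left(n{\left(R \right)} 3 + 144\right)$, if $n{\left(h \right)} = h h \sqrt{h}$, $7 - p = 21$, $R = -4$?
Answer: $-2016 - 1344 i \approx -2016.0 - 1344.0 i$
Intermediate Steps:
$p = -14$ ($p = 7 - 21 = -14$)
$n{\left(h \right)} = h^{\frac{5}{2}}$ ($n{\left(h \right)} = h^{2} \sqrt{h} = h^{\frac{5}{2}}$)
$p \left(n{\left(R \right)} 3 + 144\right) = - 14 \left(\left(-4\right)^{\frac{5}{2}} \cdot 3 + 144\right) = - 14 \left(32 i 3 + 144\right) = - 14 \left(96 i + 144\right) = - 14 \left(144 + 96 i\right) = -2016 - 1344 i$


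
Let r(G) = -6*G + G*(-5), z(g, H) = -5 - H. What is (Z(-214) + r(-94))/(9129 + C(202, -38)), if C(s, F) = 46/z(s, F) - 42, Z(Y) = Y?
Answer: 27060/299917 ≈ 0.090225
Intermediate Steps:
r(G) = -11*G (r(G) = -6*G - 5*G = -11*G)
C(s, F) = -42 + 46/(-5 - F) (C(s, F) = 46/(-5 - F) - 42 = -42 + 46/(-5 - F))
(Z(-214) + r(-94))/(9129 + C(202, -38)) = (-214 - 11*(-94))/(9129 + 2*(-128 - 21*(-38))/(5 - 38)) = (-214 + 1034)/(9129 + 2*(-128 + 798)/(-33)) = 820/(9129 + 2*(-1/33)*670) = 820/(9129 - 1340/33) = 820/(299917/33) = 820*(33/299917) = 27060/299917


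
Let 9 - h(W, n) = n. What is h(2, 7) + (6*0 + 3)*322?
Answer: 968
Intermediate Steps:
h(W, n) = 9 - n
h(2, 7) + (6*0 + 3)*322 = (9 - 1*7) + (6*0 + 3)*322 = (9 - 7) + (0 + 3)*322 = 2 + 3*322 = 2 + 966 = 968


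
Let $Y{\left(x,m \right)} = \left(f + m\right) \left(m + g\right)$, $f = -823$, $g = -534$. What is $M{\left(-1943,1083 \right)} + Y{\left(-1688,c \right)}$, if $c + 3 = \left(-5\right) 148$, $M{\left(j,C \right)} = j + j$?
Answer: $1995896$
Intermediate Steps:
$M{\left(j,C \right)} = 2 j$
$c = -743$ ($c = -3 - 740 = -743$)
$Y{\left(x,m \right)} = \left(-823 + m\right) \left(-534 + m\right)$ ($Y{\left(x,m \right)} = \left(-823 + m\right) \left(m - 534\right) = \left(-823 + m\right) \left(-534 + m\right)$)
$M{\left(-1943,1083 \right)} + Y{\left(-1688,c \right)} = 2 \left(-1943\right) + \left(439482 + \left(-743\right)^{2} - -1008251\right) = -3886 + \left(439482 + 552049 + 1008251\right) = -3886 + 1999782 = 1995896$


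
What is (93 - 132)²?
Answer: 1521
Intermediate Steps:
(93 - 132)² = (-39)² = 1521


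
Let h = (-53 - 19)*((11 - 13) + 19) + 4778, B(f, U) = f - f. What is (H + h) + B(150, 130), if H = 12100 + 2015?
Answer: 17669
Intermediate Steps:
B(f, U) = 0
H = 14115
h = 3554 (h = -72*(-2 + 19) + 4778 = -72*17 + 4778 = -1224 + 4778 = 3554)
(H + h) + B(150, 130) = (14115 + 3554) + 0 = 17669 + 0 = 17669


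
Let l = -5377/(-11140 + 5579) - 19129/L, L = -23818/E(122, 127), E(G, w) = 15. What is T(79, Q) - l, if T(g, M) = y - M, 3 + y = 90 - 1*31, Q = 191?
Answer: -19604721151/132451898 ≈ -148.01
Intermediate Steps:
y = 56 (y = -3 + (90 - 1*31) = -3 + (90 - 31) = -3 + 59 = 56)
L = -23818/15 ≈ -1587.9
T(g, M) = 56 - M
l = 1723714921/132451898 (l = -5377/(-11140 + 5579) - 19129/(-23818/15) = -5377/(-5561) - 19129*(-15/23818) = -5377*(-1/5561) + 286935/23818 = 5377/5561 + 286935/23818 = 1723714921/132451898 ≈ 13.014)
T(79, Q) - l = (56 - 1*191) - 1*1723714921/132451898 = (56 - 191) - 1723714921/132451898 = -135 - 1723714921/132451898 = -19604721151/132451898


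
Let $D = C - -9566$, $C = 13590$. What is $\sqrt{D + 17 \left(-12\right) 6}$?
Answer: $2 \sqrt{5483} \approx 148.09$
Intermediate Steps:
$D = 23156$ ($D = 13590 - -9566 = 13590 + 9566 = 23156$)
$\sqrt{D + 17 \left(-12\right) 6} = \sqrt{23156 + 17 \left(-12\right) 6} = \sqrt{23156 - 1224} = \sqrt{21932} = 2 \sqrt{5483}$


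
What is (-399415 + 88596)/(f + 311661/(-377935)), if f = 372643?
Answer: -117469378765/140834520544 ≈ -0.83410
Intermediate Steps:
(-399415 + 88596)/(f + 311661/(-377935)) = (-399415 + 88596)/(372643 + 311661/(-377935)) = -310819/(372643 + 311661*(-1/377935)) = -310819/(372643 - 311661/377935) = -310819/140834520544/377935 = -310819*377935/140834520544 = -117469378765/140834520544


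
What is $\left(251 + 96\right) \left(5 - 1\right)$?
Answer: $1388$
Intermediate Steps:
$\left(251 + 96\right) \left(5 - 1\right) = 347 \left(5 - 1\right) = 347 \cdot 4 = 1388$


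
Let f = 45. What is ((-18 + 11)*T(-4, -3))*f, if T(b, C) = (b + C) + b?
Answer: 3465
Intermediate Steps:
T(b, C) = C + 2*b (T(b, C) = (C + b) + b = C + 2*b)
((-18 + 11)*T(-4, -3))*f = ((-18 + 11)*(-3 + 2*(-4)))*45 = -7*(-3 - 8)*45 = -7*(-11)*45 = 77*45 = 3465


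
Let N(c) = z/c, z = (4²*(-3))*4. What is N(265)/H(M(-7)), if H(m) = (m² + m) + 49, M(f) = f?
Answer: -192/24115 ≈ -0.0079619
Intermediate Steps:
H(m) = 49 + m + m² (H(m) = (m + m²) + 49 = 49 + m + m²)
z = -192 (z = (16*(-3))*4 = -48*4 = -192)
N(c) = -192/c
N(265)/H(M(-7)) = (-192/265)/(49 - 7 + (-7)²) = (-192*1/265)/(49 - 7 + 49) = -192/265/91 = -192/265*1/91 = -192/24115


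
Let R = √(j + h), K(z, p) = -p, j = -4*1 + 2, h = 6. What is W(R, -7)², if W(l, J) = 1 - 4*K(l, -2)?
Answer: 49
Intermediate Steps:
j = -2 (j = -4 + 2 = -2)
R = 2 (R = √(-2 + 6) = √4 = 2)
W(l, J) = -7 (W(l, J) = 1 - (-4)*(-2) = 1 - 4*2 = 1 - 8 = -7)
W(R, -7)² = (-7)² = 49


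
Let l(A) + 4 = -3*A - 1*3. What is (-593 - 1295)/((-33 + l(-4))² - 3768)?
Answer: 236/373 ≈ 0.63271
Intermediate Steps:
l(A) = -7 - 3*A (l(A) = -4 + (-3*A - 1*3) = -4 + (-3*A - 3) = -4 + (-3 - 3*A) = -7 - 3*A)
(-593 - 1295)/((-33 + l(-4))² - 3768) = (-593 - 1295)/((-33 + (-7 - 3*(-4)))² - 3768) = -1888/((-33 + (-7 + 12))² - 3768) = -1888/((-33 + 5)² - 3768) = -1888/((-28)² - 3768) = -1888/(784 - 3768) = -1888/(-2984) = -1888*(-1/2984) = 236/373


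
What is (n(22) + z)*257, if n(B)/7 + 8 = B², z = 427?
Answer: 966063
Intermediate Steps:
n(B) = -56 + 7*B²
(n(22) + z)*257 = ((-56 + 7*22²) + 427)*257 = ((-56 + 7*484) + 427)*257 = ((-56 + 3388) + 427)*257 = (3332 + 427)*257 = 3759*257 = 966063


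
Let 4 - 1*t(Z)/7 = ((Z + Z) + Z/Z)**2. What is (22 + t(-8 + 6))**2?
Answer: 169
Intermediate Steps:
t(Z) = 28 - 7*(1 + 2*Z)**2 (t(Z) = 28 - 7*((Z + Z) + Z/Z)**2 = 28 - 7*(2*Z + 1)**2 = 28 - 7*(1 + 2*Z)**2)
(22 + t(-8 + 6))**2 = (22 + (28 - 7*(1 + 2*(-8 + 6))**2))**2 = (22 + (28 - 7*(1 + 2*(-2))**2))**2 = (22 + (28 - 7*(1 - 4)**2))**2 = (22 + (28 - 7*(-3)**2))**2 = (22 + (28 - 7*9))**2 = (22 + (28 - 63))**2 = (22 - 35)**2 = (-13)**2 = 169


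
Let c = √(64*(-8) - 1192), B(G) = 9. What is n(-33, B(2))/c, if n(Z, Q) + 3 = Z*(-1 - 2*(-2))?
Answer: 17*I*√426/142 ≈ 2.471*I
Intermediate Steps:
n(Z, Q) = -3 + 3*Z (n(Z, Q) = -3 + Z*(-1 - 2*(-2)) = -3 + Z*(-1 + 4) = -3 + Z*3 = -3 + 3*Z)
c = 2*I*√426 (c = √(-512 - 1192) = √(-1704) = 2*I*√426 ≈ 41.28*I)
n(-33, B(2))/c = (-3 + 3*(-33))/((2*I*√426)) = (-3 - 99)*(-I*√426/852) = -(-17)*I*√426/142 = 17*I*√426/142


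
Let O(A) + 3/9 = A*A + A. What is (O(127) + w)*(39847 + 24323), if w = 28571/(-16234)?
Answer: 8466138096675/8117 ≈ 1.0430e+9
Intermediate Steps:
O(A) = -⅓ + A + A² (O(A) = -⅓ + (A*A + A) = -⅓ + (A² + A) = -⅓ + (A + A²) = -⅓ + A + A²)
w = -28571/16234 (w = 28571*(-1/16234) = -28571/16234 ≈ -1.7599)
(O(127) + w)*(39847 + 24323) = ((-⅓ + 127 + 127²) - 28571/16234)*(39847 + 24323) = ((-⅓ + 127 + 16129) - 28571/16234)*64170 = (48767/3 - 28571/16234)*64170 = (791597765/48702)*64170 = 8466138096675/8117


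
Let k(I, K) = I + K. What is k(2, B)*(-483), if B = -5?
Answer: 1449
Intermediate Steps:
k(2, B)*(-483) = (2 - 5)*(-483) = -3*(-483) = 1449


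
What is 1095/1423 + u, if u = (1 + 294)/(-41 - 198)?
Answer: -158080/340097 ≈ -0.46481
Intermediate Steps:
u = -295/239 (u = 295/(-239) = 295*(-1/239) = -295/239 ≈ -1.2343)
1095/1423 + u = 1095/1423 - 295/239 = -158080/340097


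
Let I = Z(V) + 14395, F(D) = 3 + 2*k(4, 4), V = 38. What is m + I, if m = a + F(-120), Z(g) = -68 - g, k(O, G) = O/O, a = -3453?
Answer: 10841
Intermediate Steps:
k(O, G) = 1
F(D) = 5 (F(D) = 3 + 2*1 = 3 + 2 = 5)
m = -3448 (m = -3453 + 5 = -3448)
I = 14289 (I = (-68 - 1*38) + 14395 = (-68 - 38) + 14395 = -106 + 14395 = 14289)
m + I = -3448 + 14289 = 10841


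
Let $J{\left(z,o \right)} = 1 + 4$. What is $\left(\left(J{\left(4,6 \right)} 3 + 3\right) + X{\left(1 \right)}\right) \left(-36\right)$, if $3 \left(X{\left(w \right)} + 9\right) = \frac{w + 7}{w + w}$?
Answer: $-372$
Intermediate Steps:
$J{\left(z,o \right)} = 5$
$X{\left(w \right)} = -9 + \frac{7 + w}{6 w}$ ($X{\left(w \right)} = -9 + \frac{\left(w + 7\right) \frac{1}{w + w}}{3} = -9 + \frac{\left(7 + w\right) \frac{1}{2 w}}{3} = -9 + \frac{\frac{1}{2} \frac{1}{w} \left(7 + w\right)}{3} = -9 + \frac{7 + w}{6 w}$)
$\left(\left(J{\left(4,6 \right)} 3 + 3\right) + X{\left(1 \right)}\right) \left(-36\right) = \left(\left(5 \cdot 3 + 3\right) + \frac{7 - 53}{6 \cdot 1}\right) \left(-36\right) = \left(\left(15 + 3\right) + \frac{1}{6} \cdot 1 \left(7 - 53\right)\right) \left(-36\right) = \left(18 + \frac{1}{6} \cdot 1 \left(-46\right)\right) \left(-36\right) = \left(18 - \frac{23}{3}\right) \left(-36\right) = \frac{31}{3} \left(-36\right) = -372$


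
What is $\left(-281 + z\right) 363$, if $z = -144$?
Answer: $-154275$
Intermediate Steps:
$\left(-281 + z\right) 363 = \left(-281 - 144\right) 363 = \left(-425\right) 363 = -154275$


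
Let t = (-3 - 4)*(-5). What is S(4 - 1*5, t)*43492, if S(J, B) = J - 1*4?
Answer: -217460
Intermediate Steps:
t = 35 (t = -7*(-5) = 35)
S(J, B) = -4 + J (S(J, B) = J - 4 = -4 + J)
S(4 - 1*5, t)*43492 = (-4 + (4 - 1*5))*43492 = (-4 + (4 - 5))*43492 = (-4 - 1)*43492 = -5*43492 = -217460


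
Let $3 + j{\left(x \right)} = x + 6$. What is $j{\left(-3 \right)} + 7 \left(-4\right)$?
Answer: $-28$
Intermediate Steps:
$j{\left(x \right)} = 3 + x$ ($j{\left(x \right)} = -3 + \left(x + 6\right) = -3 + \left(6 + x\right) = 3 + x$)
$j{\left(-3 \right)} + 7 \left(-4\right) = \left(3 - 3\right) + 7 \left(-4\right) = 0 - 28 = -28$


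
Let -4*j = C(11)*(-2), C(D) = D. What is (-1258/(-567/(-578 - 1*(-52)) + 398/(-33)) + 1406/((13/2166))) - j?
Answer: 1161670798877/4956562 ≈ 2.3437e+5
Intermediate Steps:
j = 11/2 (j = -11*(-2)/4 = -¼*(-22) = 11/2 ≈ 5.5000)
(-1258/(-567/(-578 - 1*(-52)) + 398/(-33)) + 1406/((13/2166))) - j = (-1258/(-567/(-578 - 1*(-52)) + 398/(-33)) + 1406/((13/2166))) - 1*11/2 = (-1258/(-567/(-578 + 52) + 398*(-1/33)) + 1406/((13*(1/2166)))) - 11/2 = (-1258/(-567/(-526) - 398/33) + 1406/(13/2166)) - 11/2 = (-1258/(-567*(-1/526) - 398/33) + 1406*(2166/13)) - 11/2 = (-1258/(567/526 - 398/33) + 3045396/13) - 11/2 = (-1258/(-190637/17358) + 3045396/13) - 11/2 = (-1258*(-17358/190637) + 3045396/13) - 11/2 = (21836364/190637 + 3045396/13) - 11/2 = 580849029984/2478281 - 11/2 = 1161670798877/4956562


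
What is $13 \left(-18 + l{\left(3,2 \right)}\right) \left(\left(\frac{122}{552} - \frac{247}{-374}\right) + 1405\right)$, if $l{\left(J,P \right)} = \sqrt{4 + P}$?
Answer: $- \frac{2829853767}{8602} + \frac{943284589 \sqrt{6}}{51612} \approx -2.8421 \cdot 10^{5}$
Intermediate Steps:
$13 \left(-18 + l{\left(3,2 \right)}\right) \left(\left(\frac{122}{552} - \frac{247}{-374}\right) + 1405\right) = 13 \left(-18 + \sqrt{4 + 2}\right) \left(\left(\frac{122}{552} - \frac{247}{-374}\right) + 1405\right) = 13 \left(-18 + \sqrt{6}\right) \left(\left(122 \cdot \frac{1}{552} - - \frac{247}{374}\right) + 1405\right) = \left(-234 + 13 \sqrt{6}\right) \left(\left(\frac{61}{276} + \frac{247}{374}\right) + 1405\right) = \left(-234 + 13 \sqrt{6}\right) \left(\frac{45493}{51612} + 1405\right) = \left(-234 + 13 \sqrt{6}\right) \frac{72560353}{51612} = - \frac{2829853767}{8602} + \frac{943284589 \sqrt{6}}{51612}$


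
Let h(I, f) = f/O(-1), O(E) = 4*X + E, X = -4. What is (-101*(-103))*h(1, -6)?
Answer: 62418/17 ≈ 3671.6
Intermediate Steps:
O(E) = -16 + E (O(E) = 4*(-4) + E = -16 + E)
h(I, f) = -f/17 (h(I, f) = f/(-16 - 1) = f/(-17) = f*(-1/17) = -f/17)
(-101*(-103))*h(1, -6) = (-101*(-103))*(-1/17*(-6)) = 10403*(6/17) = 62418/17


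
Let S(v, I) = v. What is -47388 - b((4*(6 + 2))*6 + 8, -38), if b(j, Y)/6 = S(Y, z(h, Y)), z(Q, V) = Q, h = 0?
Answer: -47160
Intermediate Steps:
b(j, Y) = 6*Y
-47388 - b((4*(6 + 2))*6 + 8, -38) = -47388 - 6*(-38) = -47388 - 1*(-228) = -47388 + 228 = -47160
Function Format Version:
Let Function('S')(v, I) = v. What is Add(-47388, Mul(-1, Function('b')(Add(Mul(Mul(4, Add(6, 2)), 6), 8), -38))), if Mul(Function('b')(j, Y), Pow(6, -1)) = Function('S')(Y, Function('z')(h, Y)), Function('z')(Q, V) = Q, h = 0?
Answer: -47160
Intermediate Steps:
Function('b')(j, Y) = Mul(6, Y)
Add(-47388, Mul(-1, Function('b')(Add(Mul(Mul(4, Add(6, 2)), 6), 8), -38))) = Add(-47388, Mul(-1, Mul(6, -38))) = Add(-47388, Mul(-1, -228)) = Add(-47388, 228) = -47160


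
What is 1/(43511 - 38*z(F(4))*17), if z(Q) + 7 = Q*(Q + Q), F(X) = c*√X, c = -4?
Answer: -1/34655 ≈ -2.8856e-5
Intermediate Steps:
F(X) = -4*√X
z(Q) = -7 + 2*Q² (z(Q) = -7 + Q*(Q + Q) = -7 + Q*(2*Q) = -7 + 2*Q²)
1/(43511 - 38*z(F(4))*17) = 1/(43511 - 38*(-7 + 2*(-4*√4)²)*17) = 1/(43511 - 38*(-7 + 2*(-4*2)²)*17) = 1/(43511 - 38*(-7 + 2*(-8)²)*17) = 1/(43511 - 38*(-7 + 2*64)*17) = 1/(43511 - 38*(-7 + 128)*17) = 1/(43511 - 38*121*17) = 1/(43511 - 4598*17) = 1/(43511 - 78166) = 1/(-34655) = -1/34655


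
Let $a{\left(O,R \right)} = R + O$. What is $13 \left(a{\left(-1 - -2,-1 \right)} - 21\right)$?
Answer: $-273$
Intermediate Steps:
$a{\left(O,R \right)} = O + R$
$13 \left(a{\left(-1 - -2,-1 \right)} - 21\right) = 13 \left(\left(\left(-1 - -2\right) - 1\right) - 21\right) = 13 \left(\left(\left(-1 + 2\right) - 1\right) - 21\right) = 13 \left(\left(1 - 1\right) - 21\right) = 13 \left(0 - 21\right) = 13 \left(-21\right) = -273$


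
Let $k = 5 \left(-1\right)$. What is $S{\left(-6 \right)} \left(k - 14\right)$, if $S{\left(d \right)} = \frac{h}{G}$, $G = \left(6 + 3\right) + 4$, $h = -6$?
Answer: $\frac{114}{13} \approx 8.7692$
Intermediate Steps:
$G = 13$ ($G = 9 + 4 = 13$)
$k = -5$
$S{\left(d \right)} = - \frac{6}{13}$
$S{\left(-6 \right)} \left(k - 14\right) = - \frac{6 \left(-5 - 14\right)}{13} = \left(- \frac{6}{13}\right) \left(-19\right) = \frac{114}{13}$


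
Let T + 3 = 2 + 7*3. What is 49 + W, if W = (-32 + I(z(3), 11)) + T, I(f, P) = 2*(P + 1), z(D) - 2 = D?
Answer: 61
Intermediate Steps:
z(D) = 2 + D
I(f, P) = 2 + 2*P (I(f, P) = 2*(1 + P) = 2 + 2*P)
T = 20 (T = -3 + (2 + 7*3) = -3 + (2 + 21) = -3 + 23 = 20)
W = 12 (W = (-32 + (2 + 2*11)) + 20 = (-32 + (2 + 22)) + 20 = (-32 + 24) + 20 = -8 + 20 = 12)
49 + W = 49 + 12 = 61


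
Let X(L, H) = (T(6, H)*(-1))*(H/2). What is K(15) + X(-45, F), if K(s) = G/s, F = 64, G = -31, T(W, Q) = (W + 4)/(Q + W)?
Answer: -697/105 ≈ -6.6381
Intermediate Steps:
T(W, Q) = (4 + W)/(Q + W)
K(s) = -31/s
X(L, H) = -5*H/(6 + H) (X(L, H) = (((4 + 6)/(H + 6))*(-1))*(H/2) = ((10/(6 + H))*(-1))*(H*(½)) = ((10/(6 + H))*(-1))*(H/2) = (-10/(6 + H))*(H/2) = -5*H/(6 + H))
K(15) + X(-45, F) = -31/15 - 5*64/(6 + 64) = -31*1/15 - 5*64/70 = -31/15 - 5*64*1/70 = -31/15 - 32/7 = -697/105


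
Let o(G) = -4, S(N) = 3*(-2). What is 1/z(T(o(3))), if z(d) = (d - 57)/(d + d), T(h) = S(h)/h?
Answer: -2/37 ≈ -0.054054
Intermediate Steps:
S(N) = -6
T(h) = -6/h
z(d) = (-57 + d)/(2*d) (z(d) = (-57 + d)/((2*d)) = (-57 + d)*(1/(2*d)) = (-57 + d)/(2*d))
1/z(T(o(3))) = 1/((-57 - 6/(-4))/(2*((-6/(-4))))) = 1/((-57 - 6*(-1/4))/(2*((-6*(-1/4))))) = 1/((-57 + 3/2)/(2*(3/2))) = 1/((1/2)*(2/3)*(-111/2)) = 1/(-37/2) = -2/37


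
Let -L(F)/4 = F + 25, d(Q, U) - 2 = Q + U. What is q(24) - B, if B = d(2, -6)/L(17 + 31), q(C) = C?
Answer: 3503/146 ≈ 23.993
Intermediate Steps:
d(Q, U) = 2 + Q + U (d(Q, U) = 2 + (Q + U) = 2 + Q + U)
L(F) = -100 - 4*F (L(F) = -4*(F + 25) = -4*(25 + F) = -100 - 4*F)
B = 1/146 (B = (2 + 2 - 6)/(-100 - 4*(17 + 31)) = -2/(-100 - 4*48) = -2/(-100 - 192) = -2/(-292) = -2*(-1/292) = 1/146 ≈ 0.0068493)
q(24) - B = 24 - 1*1/146 = 24 - 1/146 = 3503/146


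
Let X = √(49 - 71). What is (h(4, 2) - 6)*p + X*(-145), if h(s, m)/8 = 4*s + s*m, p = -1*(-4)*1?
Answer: 744 - 145*I*√22 ≈ 744.0 - 680.11*I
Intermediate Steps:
p = 4 (p = 4*1 = 4)
h(s, m) = 32*s + 8*m*s (h(s, m) = 8*(4*s + s*m) = 8*(4*s + m*s) = 32*s + 8*m*s)
X = I*√22 (X = √(-22) = I*√22 ≈ 4.6904*I)
(h(4, 2) - 6)*p + X*(-145) = (8*4*(4 + 2) - 6)*4 + (I*√22)*(-145) = (8*4*6 - 6)*4 - 145*I*√22 = (192 - 6)*4 - 145*I*√22 = 186*4 - 145*I*√22 = 744 - 145*I*√22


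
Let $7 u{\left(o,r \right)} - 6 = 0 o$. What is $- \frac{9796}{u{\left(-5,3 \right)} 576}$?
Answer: $- \frac{17143}{864} \approx -19.841$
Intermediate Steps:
$u{\left(o,r \right)} = \frac{6}{7}$ ($u{\left(o,r \right)} = \frac{6}{7} + \frac{0 o}{7} = \frac{6}{7} + \frac{1}{7} \cdot 0 = \frac{6}{7} + 0 = \frac{6}{7}$)
$- \frac{9796}{u{\left(-5,3 \right)} 576} = - \frac{9796}{\frac{6}{7} \cdot 576} = - \frac{9796}{\frac{3456}{7}} = \left(-9796\right) \frac{7}{3456} = - \frac{17143}{864}$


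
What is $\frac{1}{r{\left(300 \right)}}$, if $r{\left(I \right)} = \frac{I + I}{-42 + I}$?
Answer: $\frac{43}{100} \approx 0.43$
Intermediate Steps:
$r{\left(I \right)} = \frac{2 I}{-42 + I}$
$\frac{1}{r{\left(300 \right)}} = \frac{1}{2 \cdot 300 \frac{1}{-42 + 300}} = \frac{1}{2 \cdot 300 \cdot \frac{1}{258}} = \frac{1}{\frac{100}{43}} = \frac{43}{100}$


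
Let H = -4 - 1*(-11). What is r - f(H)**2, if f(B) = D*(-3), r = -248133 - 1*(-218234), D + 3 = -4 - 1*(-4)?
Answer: -29980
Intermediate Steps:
D = -3 (D = -3 + (-4 - 1*(-4)) = -3 + (-4 + 4) = -3 + 0 = -3)
r = -29899 (r = -248133 + 218234 = -29899)
H = 7 (H = -4 + 11 = 7)
f(B) = 9 (f(B) = -3*(-3) = 9)
r - f(H)**2 = -29899 - 1*9**2 = -29899 - 1*81 = -29899 - 81 = -29980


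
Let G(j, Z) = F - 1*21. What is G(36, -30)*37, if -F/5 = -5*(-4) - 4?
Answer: -3737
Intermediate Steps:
F = -80 (F = -5*(-5*(-4) - 4) = -5*(20 - 4) = -5*16 = -80)
G(j, Z) = -101 (G(j, Z) = -80 - 1*21 = -80 - 21 = -101)
G(36, -30)*37 = -101*37 = -3737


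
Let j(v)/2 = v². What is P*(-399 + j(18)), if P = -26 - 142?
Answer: -41832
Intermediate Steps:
P = -168
j(v) = 2*v²
P*(-399 + j(18)) = -168*(-399 + 2*18²) = -168*(-399 + 2*324) = -168*(-399 + 648) = -168*249 = -41832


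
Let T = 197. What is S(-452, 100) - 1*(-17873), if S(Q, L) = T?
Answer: 18070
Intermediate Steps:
S(Q, L) = 197
S(-452, 100) - 1*(-17873) = 197 - 1*(-17873) = 197 + 17873 = 18070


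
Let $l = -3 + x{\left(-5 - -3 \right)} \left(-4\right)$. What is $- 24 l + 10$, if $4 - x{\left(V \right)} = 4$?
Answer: $82$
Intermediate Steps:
$x{\left(V \right)} = 0$ ($x{\left(V \right)} = 4 - 4 = 0$)
$l = -3$ ($l = -3 + 0 \left(-4\right) = -3 + 0 = -3$)
$- 24 l + 10 = \left(-24\right) \left(-3\right) + 10 = 72 + 10 = 82$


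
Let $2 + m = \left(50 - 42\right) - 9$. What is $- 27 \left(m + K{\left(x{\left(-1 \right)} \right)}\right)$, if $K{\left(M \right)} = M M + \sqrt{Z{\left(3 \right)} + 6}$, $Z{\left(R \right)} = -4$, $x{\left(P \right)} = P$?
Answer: $54 - 27 \sqrt{2} \approx 15.816$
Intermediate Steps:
$m = -3$ ($m = -2 + \left(\left(50 - 42\right) - 9\right) = -2 + \left(8 - 9\right) = -2 - 1 = -3$)
$K{\left(M \right)} = \sqrt{2} + M^{2}$ ($K{\left(M \right)} = M M + \sqrt{-4 + 6} = M^{2} + \sqrt{2} = \sqrt{2} + M^{2}$)
$- 27 \left(m + K{\left(x{\left(-1 \right)} \right)}\right) = - 27 \left(-3 + \left(\sqrt{2} + \left(-1\right)^{2}\right)\right) = - 27 \left(-3 + \left(\sqrt{2} + 1\right)\right) = - 27 \left(-3 + \left(1 + \sqrt{2}\right)\right) = - 27 \left(-2 + \sqrt{2}\right) = 54 - 27 \sqrt{2}$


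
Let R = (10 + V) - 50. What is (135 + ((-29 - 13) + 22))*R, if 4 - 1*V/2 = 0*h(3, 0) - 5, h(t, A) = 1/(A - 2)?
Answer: -2530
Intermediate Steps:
h(t, A) = 1/(-2 + A)
V = 18 (V = 8 - 2*(0/(-2 + 0) - 5) = 8 - 2*(0/(-2) - 5) = 8 - 2*(0*(-½) - 5) = 8 - 2*(0 - 5) = 8 - 2*(-5) = 8 + 10 = 18)
R = -22 (R = (10 + 18) - 50 = 28 - 50 = -22)
(135 + ((-29 - 13) + 22))*R = (135 + ((-29 - 13) + 22))*(-22) = (135 + (-42 + 22))*(-22) = (135 - 20)*(-22) = 115*(-22) = -2530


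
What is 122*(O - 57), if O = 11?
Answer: -5612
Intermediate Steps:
122*(O - 57) = 122*(11 - 57) = 122*(-46) = -5612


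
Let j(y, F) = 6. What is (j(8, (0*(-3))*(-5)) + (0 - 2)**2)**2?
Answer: 100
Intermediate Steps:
(j(8, (0*(-3))*(-5)) + (0 - 2)**2)**2 = (6 + (0 - 2)**2)**2 = (6 + (-2)**2)**2 = (6 + 4)**2 = 10**2 = 100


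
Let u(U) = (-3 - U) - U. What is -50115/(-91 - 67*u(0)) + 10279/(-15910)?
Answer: -39923017/87505 ≈ -456.24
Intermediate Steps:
u(U) = -3 - 2*U
-50115/(-91 - 67*u(0)) + 10279/(-15910) = -50115/(-91 - 67*(-3 - 2*0)) + 10279/(-15910) = -50115/(-91 - 67*(-3 + 0)) + 10279*(-1/15910) = -50115/(-91 - 67*(-3)) - 10279/15910 = -50115/(-91 + 201) - 10279/15910 = -50115/110 - 10279/15910 = -50115*1/110 - 10279/15910 = -10023/22 - 10279/15910 = -39923017/87505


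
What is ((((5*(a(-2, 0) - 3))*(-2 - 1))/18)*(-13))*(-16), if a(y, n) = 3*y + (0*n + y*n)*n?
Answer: 1560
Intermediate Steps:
a(y, n) = 3*y + y*n**2 (a(y, n) = 3*y + (0 + n*y)*n = 3*y + (n*y)*n = 3*y + y*n**2)
((((5*(a(-2, 0) - 3))*(-2 - 1))/18)*(-13))*(-16) = ((((5*(-2*(3 + 0**2) - 3))*(-2 - 1))/18)*(-13))*(-16) = ((((5*(-2*(3 + 0) - 3))*(-3))*(1/18))*(-13))*(-16) = ((((5*(-2*3 - 3))*(-3))*(1/18))*(-13))*(-16) = ((((5*(-6 - 3))*(-3))*(1/18))*(-13))*(-16) = ((((5*(-9))*(-3))*(1/18))*(-13))*(-16) = ((-45*(-3)*(1/18))*(-13))*(-16) = ((135*(1/18))*(-13))*(-16) = ((15/2)*(-13))*(-16) = -195/2*(-16) = 1560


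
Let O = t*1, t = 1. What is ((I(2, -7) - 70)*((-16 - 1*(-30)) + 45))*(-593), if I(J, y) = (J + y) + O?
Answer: 2589038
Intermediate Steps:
O = 1 (O = 1*1 = 1)
I(J, y) = 1 + J + y (I(J, y) = (J + y) + 1 = 1 + J + y)
((I(2, -7) - 70)*((-16 - 1*(-30)) + 45))*(-593) = (((1 + 2 - 7) - 70)*((-16 - 1*(-30)) + 45))*(-593) = ((-4 - 70)*((-16 + 30) + 45))*(-593) = -74*(14 + 45)*(-593) = -74*59*(-593) = -4366*(-593) = 2589038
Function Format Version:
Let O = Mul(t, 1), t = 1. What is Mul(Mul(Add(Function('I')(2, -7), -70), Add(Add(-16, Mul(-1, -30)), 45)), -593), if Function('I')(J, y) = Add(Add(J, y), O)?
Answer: 2589038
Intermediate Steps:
O = 1 (O = Mul(1, 1) = 1)
Function('I')(J, y) = Add(1, J, y) (Function('I')(J, y) = Add(Add(J, y), 1) = Add(1, J, y))
Mul(Mul(Add(Function('I')(2, -7), -70), Add(Add(-16, Mul(-1, -30)), 45)), -593) = Mul(Mul(Add(Add(1, 2, -7), -70), Add(Add(-16, Mul(-1, -30)), 45)), -593) = Mul(Mul(Add(-4, -70), Add(Add(-16, 30), 45)), -593) = Mul(Mul(-74, Add(14, 45)), -593) = Mul(Mul(-74, 59), -593) = Mul(-4366, -593) = 2589038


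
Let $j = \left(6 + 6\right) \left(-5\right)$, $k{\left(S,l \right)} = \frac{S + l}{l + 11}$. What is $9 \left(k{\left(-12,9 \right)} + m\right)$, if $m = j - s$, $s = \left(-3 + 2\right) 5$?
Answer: $- \frac{9927}{20} \approx -496.35$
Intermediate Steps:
$s = -5$ ($s = \left(-1\right) 5 = -5$)
$k{\left(S,l \right)} = \frac{S + l}{11 + l}$
$j = -60$ ($j = 12 \left(-5\right) = -60$)
$m = -55$ ($m = -60 - -5 = -60 + 5 = -55$)
$9 \left(k{\left(-12,9 \right)} + m\right) = 9 \left(\frac{-12 + 9}{11 + 9} - 55\right) = 9 \left(\frac{1}{20} \left(-3\right) - 55\right) = 9 \left(- \frac{3}{20} - 55\right) = 9 \left(- \frac{1103}{20}\right) = - \frac{9927}{20}$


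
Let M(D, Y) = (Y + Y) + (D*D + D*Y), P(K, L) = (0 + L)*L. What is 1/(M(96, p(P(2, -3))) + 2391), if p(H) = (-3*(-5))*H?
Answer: 1/24837 ≈ 4.0263e-5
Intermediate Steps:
P(K, L) = L**2 (P(K, L) = L*L = L**2)
p(H) = 15*H
M(D, Y) = D**2 + 2*Y + D*Y (M(D, Y) = 2*Y + (D**2 + D*Y) = D**2 + 2*Y + D*Y)
1/(M(96, p(P(2, -3))) + 2391) = 1/((96**2 + 2*(15*(-3)**2) + 96*(15*(-3)**2)) + 2391) = 1/((9216 + 2*(15*9) + 96*(15*9)) + 2391) = 1/((9216 + 2*135 + 96*135) + 2391) = 1/((9216 + 270 + 12960) + 2391) = 1/(22446 + 2391) = 1/24837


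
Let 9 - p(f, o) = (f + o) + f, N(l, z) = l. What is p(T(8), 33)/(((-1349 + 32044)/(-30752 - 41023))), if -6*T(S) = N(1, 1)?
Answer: 339735/6139 ≈ 55.340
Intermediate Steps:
T(S) = -⅙ (T(S) = -⅙*1 = -⅙)
p(f, o) = 9 - o - 2*f (p(f, o) = 9 - ((f + o) + f) = 9 - (o + 2*f) = 9 + (-o - 2*f) = 9 - o - 2*f)
p(T(8), 33)/(((-1349 + 32044)/(-30752 - 41023))) = (9 - 1*33 - 2*(-⅙))/(((-1349 + 32044)/(-30752 - 41023))) = (9 - 33 + ⅓)/((30695/(-71775))) = -71/(3*(30695*(-1/71775))) = -71/(3*(-6139/14355)) = -71/3*(-14355/6139) = 339735/6139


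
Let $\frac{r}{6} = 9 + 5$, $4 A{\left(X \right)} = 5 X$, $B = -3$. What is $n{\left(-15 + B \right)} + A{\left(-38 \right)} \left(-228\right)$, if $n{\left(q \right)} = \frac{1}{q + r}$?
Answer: $\frac{714781}{66} \approx 10830.0$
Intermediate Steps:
$A{\left(X \right)} = \frac{5 X}{4}$
$r = 84$ ($r = 6 \left(9 + 5\right) = 6 \cdot 14 = 84$)
$n{\left(q \right)} = \frac{1}{84 + q}$ ($n{\left(q \right)} = \frac{1}{q + 84} = \frac{1}{84 + q}$)
$n{\left(-15 + B \right)} + A{\left(-38 \right)} \left(-228\right) = \frac{1}{84 - 18} + \frac{5}{4} \left(-38\right) \left(-228\right) = \frac{1}{84 - 18} - -10830 = \frac{1}{66} + 10830 = \frac{714781}{66}$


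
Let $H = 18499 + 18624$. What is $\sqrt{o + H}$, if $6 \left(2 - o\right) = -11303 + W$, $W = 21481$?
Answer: $\frac{\sqrt{318858}}{3} \approx 188.23$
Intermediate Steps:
$H = 37123$
$o = - \frac{5083}{3}$ ($o = 2 - \frac{-11303 + 21481}{6} = 2 - \frac{5089}{3} = - \frac{5083}{3} \approx -1694.3$)
$\sqrt{o + H} = \sqrt{- \frac{5083}{3} + 37123} = \sqrt{\frac{106286}{3}} = \frac{\sqrt{318858}}{3}$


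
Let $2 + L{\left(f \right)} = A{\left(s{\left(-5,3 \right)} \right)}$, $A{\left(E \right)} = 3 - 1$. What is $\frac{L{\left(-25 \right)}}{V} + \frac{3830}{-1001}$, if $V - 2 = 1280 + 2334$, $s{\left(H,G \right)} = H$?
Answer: $- \frac{3830}{1001} \approx -3.8262$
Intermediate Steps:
$A{\left(E \right)} = 2$
$V = 3616$ ($V = 2 + \left(1280 + 2334\right) = 2 + 3614 = 3616$)
$L{\left(f \right)} = 0$ ($L{\left(f \right)} = -2 + 2 = 0$)
$\frac{L{\left(-25 \right)}}{V} + \frac{3830}{-1001} = \frac{0}{3616} + \frac{3830}{-1001} = 0 \cdot \frac{1}{3616} + 3830 \left(- \frac{1}{1001}\right) = 0 - \frac{3830}{1001} = - \frac{3830}{1001}$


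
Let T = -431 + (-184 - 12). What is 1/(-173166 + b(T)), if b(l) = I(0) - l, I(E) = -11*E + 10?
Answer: -1/172529 ≈ -5.7961e-6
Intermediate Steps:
T = -627 (T = -431 - 196 = -627)
I(E) = 10 - 11*E
b(l) = 10 - l (b(l) = (10 - 11*0) - l = (10 + 0) - l = 10 - l)
1/(-173166 + b(T)) = 1/(-173166 + (10 - 1*(-627))) = 1/(-173166 + (10 + 627)) = 1/(-173166 + 637) = 1/(-172529) = -1/172529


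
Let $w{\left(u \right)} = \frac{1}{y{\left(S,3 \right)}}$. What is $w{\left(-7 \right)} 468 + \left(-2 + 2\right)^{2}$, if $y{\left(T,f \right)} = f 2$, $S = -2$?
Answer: $78$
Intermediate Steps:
$y{\left(T,f \right)} = 2 f$
$w{\left(u \right)} = \frac{1}{6}$ ($w{\left(u \right)} = \frac{1}{2 \cdot 3} = \frac{1}{6}$)
$w{\left(-7 \right)} 468 + \left(-2 + 2\right)^{2} = \frac{1}{6} \cdot 468 + \left(-2 + 2\right)^{2} = 78 + 0^{2} = 78 + 0 = 78$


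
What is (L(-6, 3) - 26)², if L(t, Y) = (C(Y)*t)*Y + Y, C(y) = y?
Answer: 5929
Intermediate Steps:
L(t, Y) = Y + t*Y² (L(t, Y) = (Y*t)*Y + Y = t*Y² + Y = Y + t*Y²)
(L(-6, 3) - 26)² = (3*(1 + 3*(-6)) - 26)² = (3*(1 - 18) - 26)² = (3*(-17) - 26)² = (-51 - 26)² = (-77)² = 5929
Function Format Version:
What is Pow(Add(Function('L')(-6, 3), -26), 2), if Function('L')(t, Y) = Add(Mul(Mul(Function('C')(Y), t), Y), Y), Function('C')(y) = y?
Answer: 5929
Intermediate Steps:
Function('L')(t, Y) = Add(Y, Mul(t, Pow(Y, 2))) (Function('L')(t, Y) = Add(Mul(Mul(Y, t), Y), Y) = Add(Mul(t, Pow(Y, 2)), Y) = Add(Y, Mul(t, Pow(Y, 2))))
Pow(Add(Function('L')(-6, 3), -26), 2) = Pow(Add(Mul(3, Add(1, Mul(3, -6))), -26), 2) = Pow(Add(Mul(3, Add(1, -18)), -26), 2) = Pow(Add(Mul(3, -17), -26), 2) = Pow(Add(-51, -26), 2) = Pow(-77, 2) = 5929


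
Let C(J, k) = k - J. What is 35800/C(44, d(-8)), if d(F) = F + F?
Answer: -1790/3 ≈ -596.67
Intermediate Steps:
d(F) = 2*F
35800/C(44, d(-8)) = 35800/(2*(-8) - 1*44) = 35800/(-16 - 44) = 35800/(-60) = 35800*(-1/60) = -1790/3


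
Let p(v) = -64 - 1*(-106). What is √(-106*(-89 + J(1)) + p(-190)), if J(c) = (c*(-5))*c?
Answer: √10006 ≈ 100.03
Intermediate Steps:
J(c) = -5*c² (J(c) = (-5*c)*c = -5*c²)
p(v) = 42 (p(v) = -64 + 106 = 42)
√(-106*(-89 + J(1)) + p(-190)) = √(-106*(-89 - 5*1²) + 42) = √(-106*(-89 - 5*1) + 42) = √(-106*(-89 - 5) + 42) = √(-106*(-94) + 42) = √(9964 + 42) = √10006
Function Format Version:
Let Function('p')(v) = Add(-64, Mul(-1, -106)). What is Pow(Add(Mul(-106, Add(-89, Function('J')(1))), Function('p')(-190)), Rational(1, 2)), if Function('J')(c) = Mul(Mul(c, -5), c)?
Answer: Pow(10006, Rational(1, 2)) ≈ 100.03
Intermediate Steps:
Function('J')(c) = Mul(-5, Pow(c, 2)) (Function('J')(c) = Mul(Mul(-5, c), c) = Mul(-5, Pow(c, 2)))
Function('p')(v) = 42 (Function('p')(v) = Add(-64, 106) = 42)
Pow(Add(Mul(-106, Add(-89, Function('J')(1))), Function('p')(-190)), Rational(1, 2)) = Pow(Add(Mul(-106, Add(-89, Mul(-5, Pow(1, 2)))), 42), Rational(1, 2)) = Pow(Add(Mul(-106, Add(-89, Mul(-5, 1))), 42), Rational(1, 2)) = Pow(Add(Mul(-106, Add(-89, -5)), 42), Rational(1, 2)) = Pow(Add(Mul(-106, -94), 42), Rational(1, 2)) = Pow(Add(9964, 42), Rational(1, 2)) = Pow(10006, Rational(1, 2))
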